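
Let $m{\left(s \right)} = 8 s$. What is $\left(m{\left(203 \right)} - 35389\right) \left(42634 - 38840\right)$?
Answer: $-128104410$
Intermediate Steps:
$\left(m{\left(203 \right)} - 35389\right) \left(42634 - 38840\right) = \left(8 \cdot 203 - 35389\right) \left(42634 - 38840\right) = \left(1624 - 35389\right) 3794 = \left(-33765\right) 3794 = -128104410$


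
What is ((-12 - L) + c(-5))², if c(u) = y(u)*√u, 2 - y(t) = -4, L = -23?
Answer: -59 + 132*I*√5 ≈ -59.0 + 295.16*I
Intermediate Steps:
y(t) = 6 (y(t) = 2 - 1*(-4) = 2 + 4 = 6)
c(u) = 6*√u
((-12 - L) + c(-5))² = ((-12 - 1*(-23)) + 6*√(-5))² = ((-12 + 23) + 6*(I*√5))² = (11 + 6*I*√5)²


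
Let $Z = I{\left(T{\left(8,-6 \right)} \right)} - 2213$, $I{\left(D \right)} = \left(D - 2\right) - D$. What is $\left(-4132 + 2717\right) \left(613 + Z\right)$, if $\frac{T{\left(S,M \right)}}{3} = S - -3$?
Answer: $2266830$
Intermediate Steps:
$T{\left(S,M \right)} = 9 + 3 S$ ($T{\left(S,M \right)} = 3 \left(S - -3\right) = 3 \left(S + 3\right) = 3 \left(3 + S\right) = 9 + 3 S$)
$I{\left(D \right)} = -2$ ($I{\left(D \right)} = \left(-2 + D\right) - D = -2$)
$Z = -2215$ ($Z = -2 - 2213 = -2215$)
$\left(-4132 + 2717\right) \left(613 + Z\right) = \left(-4132 + 2717\right) \left(613 - 2215\right) = \left(-1415\right) \left(-1602\right) = 2266830$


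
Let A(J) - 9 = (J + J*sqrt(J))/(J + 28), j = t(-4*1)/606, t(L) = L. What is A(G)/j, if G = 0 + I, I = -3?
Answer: -33633/25 + 909*I*sqrt(3)/50 ≈ -1345.3 + 31.489*I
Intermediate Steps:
G = -3 (G = 0 - 3 = -3)
j = -2/303 (j = -4*1/606 = -2/303 ≈ -0.0066007)
A(J) = 9 + (J + J**(3/2))/(28 + J) (A(J) = 9 + (J + J*sqrt(J))/(J + 28) = 9 + (J + J**(3/2))/(28 + J))
A(G)/j = ((252 + (-3)**(3/2) + 10*(-3))/(28 - 3))/(-2/303) = ((252 - 3*I*sqrt(3) - 30)/25)*(-303/2) = ((222 - 3*I*sqrt(3))/25)*(-303/2) = (222/25 - 3*I*sqrt(3)/25)*(-303/2) = -33633/25 + 909*I*sqrt(3)/50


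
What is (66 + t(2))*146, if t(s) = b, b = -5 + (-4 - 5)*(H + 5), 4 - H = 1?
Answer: -1606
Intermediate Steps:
H = 3 (H = 4 - 1*1 = 4 - 1 = 3)
b = -77 (b = -5 + (-4 - 5)*(3 + 5) = -5 - 9*8 = -5 - 72 = -77)
t(s) = -77
(66 + t(2))*146 = (66 - 77)*146 = -11*146 = -1606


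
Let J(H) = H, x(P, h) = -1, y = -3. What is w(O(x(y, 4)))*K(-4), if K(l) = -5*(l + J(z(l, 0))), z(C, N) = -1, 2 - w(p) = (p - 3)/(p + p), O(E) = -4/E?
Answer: 375/8 ≈ 46.875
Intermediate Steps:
w(p) = 2 - (-3 + p)/(2*p) (w(p) = 2 - (p - 3)/(p + p) = 2 - (-3 + p)/(2*p))
K(l) = 5 - 5*l (K(l) = -5*(l - 1) = -5*(-1 + l) = 5 - 5*l)
w(O(x(y, 4)))*K(-4) = (3*(1 - 4/(-1))/(2*((-4/(-1)))))*(5 - 5*(-4)) = (3*(1 - 4*(-1))/(2*((-4*(-1)))))*(5 + 20) = ((3/2)*(1 + 4)/4)*25 = ((3/2)*(1/4)*5)*25 = (15/8)*25 = 375/8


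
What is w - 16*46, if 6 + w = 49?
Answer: -693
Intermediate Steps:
w = 43 (w = -6 + 49 = 43)
w - 16*46 = 43 - 16*46 = 43 - 736 = -693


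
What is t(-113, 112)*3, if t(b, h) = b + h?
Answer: -3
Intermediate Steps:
t(-113, 112)*3 = (-113 + 112)*3 = -1*3 = -3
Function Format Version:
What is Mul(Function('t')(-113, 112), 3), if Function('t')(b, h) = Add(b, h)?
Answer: -3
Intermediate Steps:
Mul(Function('t')(-113, 112), 3) = Mul(Add(-113, 112), 3) = Mul(-1, 3) = -3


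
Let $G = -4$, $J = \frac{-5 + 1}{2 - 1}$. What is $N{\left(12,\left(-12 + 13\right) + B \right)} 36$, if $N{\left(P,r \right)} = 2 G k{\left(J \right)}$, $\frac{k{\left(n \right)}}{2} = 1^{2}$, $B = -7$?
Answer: $-576$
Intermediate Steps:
$J = -4$ ($J = - \frac{4}{1} = \left(-4\right) 1 = -4$)
$k{\left(n \right)} = 2$ ($k{\left(n \right)} = 2 \cdot 1^{2} = 2 \cdot 1 = 2$)
$N{\left(P,r \right)} = -16$ ($N{\left(P,r \right)} = 2 \left(-4\right) 2 = \left(-8\right) 2 = -16$)
$N{\left(12,\left(-12 + 13\right) + B \right)} 36 = \left(-16\right) 36 = -576$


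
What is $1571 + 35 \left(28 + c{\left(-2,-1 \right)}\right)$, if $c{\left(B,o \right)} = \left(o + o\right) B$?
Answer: $2691$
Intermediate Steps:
$c{\left(B,o \right)} = 2 B o$ ($c{\left(B,o \right)} = 2 o B = 2 B o$)
$1571 + 35 \left(28 + c{\left(-2,-1 \right)}\right) = 1571 + 35 \left(28 + 2 \left(-2\right) \left(-1\right)\right) = 1571 + 35 \left(28 + 4\right) = 1571 + 35 \cdot 32 = 1571 + 1120 = 2691$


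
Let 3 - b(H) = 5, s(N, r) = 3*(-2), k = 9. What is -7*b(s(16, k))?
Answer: 14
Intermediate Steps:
s(N, r) = -6
b(H) = -2 (b(H) = 3 - 1*5 = 3 - 5 = -2)
-7*b(s(16, k)) = -7*(-2) = 14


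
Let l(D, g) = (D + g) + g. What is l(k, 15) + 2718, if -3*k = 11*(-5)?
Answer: 8299/3 ≈ 2766.3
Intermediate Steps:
k = 55/3 (k = -11*(-5)/3 = -⅓*(-55) = 55/3 ≈ 18.333)
l(D, g) = D + 2*g
l(k, 15) + 2718 = (55/3 + 2*15) + 2718 = (55/3 + 30) + 2718 = 145/3 + 2718 = 8299/3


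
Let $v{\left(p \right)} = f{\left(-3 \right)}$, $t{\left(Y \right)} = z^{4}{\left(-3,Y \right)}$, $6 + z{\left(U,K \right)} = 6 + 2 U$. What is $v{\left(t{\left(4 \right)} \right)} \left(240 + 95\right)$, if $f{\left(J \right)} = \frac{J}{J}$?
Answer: $335$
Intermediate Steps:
$z{\left(U,K \right)} = 2 U$ ($z{\left(U,K \right)} = -6 + \left(6 + 2 U\right) = 2 U$)
$f{\left(J \right)} = 1$
$t{\left(Y \right)} = 1296$ ($t{\left(Y \right)} = \left(2 \left(-3\right)\right)^{4} = \left(-6\right)^{4} = 1296$)
$v{\left(p \right)} = 1$
$v{\left(t{\left(4 \right)} \right)} \left(240 + 95\right) = 1 \left(240 + 95\right) = 1 \cdot 335 = 335$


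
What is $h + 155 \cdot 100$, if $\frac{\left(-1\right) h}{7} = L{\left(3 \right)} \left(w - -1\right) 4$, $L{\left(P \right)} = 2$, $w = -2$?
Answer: $15556$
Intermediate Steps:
$h = 56$ ($h = - 7 \cdot 2 \left(-2 - -1\right) 4 = - 7 \cdot 2 \left(-2 + 1\right) 4 = - 7 \cdot 2 \left(-1\right) 4 = - 7 \left(\left(-2\right) 4\right) = \left(-7\right) \left(-8\right) = 56$)
$h + 155 \cdot 100 = 56 + 155 \cdot 100 = 56 + 15500 = 15556$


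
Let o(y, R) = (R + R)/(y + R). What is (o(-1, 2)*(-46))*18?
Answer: -3312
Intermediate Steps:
o(y, R) = 2*R/(R + y) (o(y, R) = (2*R)/(R + y) = 2*R/(R + y))
(o(-1, 2)*(-46))*18 = ((2*2/(2 - 1))*(-46))*18 = ((2*2/1)*(-46))*18 = ((2*2*1)*(-46))*18 = (4*(-46))*18 = -184*18 = -3312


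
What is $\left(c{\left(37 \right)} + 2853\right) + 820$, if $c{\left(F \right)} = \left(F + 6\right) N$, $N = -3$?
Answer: $3544$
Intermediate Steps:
$c{\left(F \right)} = -18 - 3 F$ ($c{\left(F \right)} = \left(F + 6\right) \left(-3\right) = \left(6 + F\right) \left(-3\right) = -18 - 3 F$)
$\left(c{\left(37 \right)} + 2853\right) + 820 = \left(\left(-18 - 111\right) + 2853\right) + 820 = \left(-129 + 2853\right) + 820 = 2724 + 820 = 3544$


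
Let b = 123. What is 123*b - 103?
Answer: 15026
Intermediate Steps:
123*b - 103 = 123*123 - 103 = 15129 - 103 = 15026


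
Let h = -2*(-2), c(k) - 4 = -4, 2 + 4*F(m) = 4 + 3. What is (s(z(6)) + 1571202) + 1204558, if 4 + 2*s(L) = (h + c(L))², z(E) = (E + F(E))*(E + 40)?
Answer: 2775766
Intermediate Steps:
F(m) = 5/4 (F(m) = -½ + (4 + 3)/4 = -½ + (¼)*7 = -½ + 7/4 = 5/4)
c(k) = 0 (c(k) = 4 - 4 = 0)
h = 4
z(E) = (40 + E)*(5/4 + E) (z(E) = (E + 5/4)*(E + 40) = (5/4 + E)*(40 + E) = (40 + E)*(5/4 + E))
s(L) = 6 (s(L) = -2 + (4 + 0)²/2 = -2 + (½)*4² = -2 + (½)*16 = -2 + 8 = 6)
(s(z(6)) + 1571202) + 1204558 = (6 + 1571202) + 1204558 = 1571208 + 1204558 = 2775766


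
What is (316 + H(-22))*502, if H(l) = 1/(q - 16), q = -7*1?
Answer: 3648034/23 ≈ 1.5861e+5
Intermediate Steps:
q = -7
H(l) = -1/23 (H(l) = 1/(-7 - 16) = 1/(-23) = -1/23)
(316 + H(-22))*502 = (316 - 1/23)*502 = (7267/23)*502 = 3648034/23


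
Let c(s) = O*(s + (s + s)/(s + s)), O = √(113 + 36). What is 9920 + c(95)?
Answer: 9920 + 96*√149 ≈ 11092.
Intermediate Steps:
O = √149 ≈ 12.207
c(s) = √149*(1 + s) (c(s) = √149*(s + (s + s)/(s + s)) = √149*(s + (2*s)/((2*s))) = √149*(s + (2*s)*(1/(2*s))) = √149*(s + 1) = √149*(1 + s))
9920 + c(95) = 9920 + √149*(1 + 95) = 9920 + √149*96 = 9920 + 96*√149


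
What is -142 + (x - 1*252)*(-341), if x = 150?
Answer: 34640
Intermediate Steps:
-142 + (x - 1*252)*(-341) = -142 + (150 - 1*252)*(-341) = -142 + (150 - 252)*(-341) = -142 - 102*(-341) = -142 + 34782 = 34640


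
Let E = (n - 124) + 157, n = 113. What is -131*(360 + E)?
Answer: -66286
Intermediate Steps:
E = 146 (E = (113 - 124) + 157 = -11 + 157 = 146)
-131*(360 + E) = -131*(360 + 146) = -131*506 = -66286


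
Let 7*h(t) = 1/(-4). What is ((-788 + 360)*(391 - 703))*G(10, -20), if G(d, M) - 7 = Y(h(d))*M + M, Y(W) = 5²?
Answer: -68503968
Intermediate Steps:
h(t) = -1/28 (h(t) = (⅐)/(-4) = (⅐)*(-¼) = -1/28)
Y(W) = 25
G(d, M) = 7 + 26*M (G(d, M) = 7 + (25*M + M) = 7 + 26*M)
((-788 + 360)*(391 - 703))*G(10, -20) = ((-788 + 360)*(391 - 703))*(7 + 26*(-20)) = (-428*(-312))*(7 - 520) = 133536*(-513) = -68503968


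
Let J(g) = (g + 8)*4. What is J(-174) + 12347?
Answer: 11683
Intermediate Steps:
J(g) = 32 + 4*g (J(g) = (8 + g)*4 = 32 + 4*g)
J(-174) + 12347 = (32 + 4*(-174)) + 12347 = (32 - 696) + 12347 = -664 + 12347 = 11683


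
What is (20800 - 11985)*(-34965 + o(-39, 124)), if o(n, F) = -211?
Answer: -310076440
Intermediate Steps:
(20800 - 11985)*(-34965 + o(-39, 124)) = (20800 - 11985)*(-34965 - 211) = 8815*(-35176) = -310076440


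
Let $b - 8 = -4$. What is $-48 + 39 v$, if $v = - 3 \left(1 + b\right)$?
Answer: $-633$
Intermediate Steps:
$b = 4$ ($b = 8 - 4 = 4$)
$v = -15$ ($v = - 3 \left(1 + 4\right) = \left(-3\right) 5 = -15$)
$-48 + 39 v = -48 + 39 \left(-15\right) = -48 - 585 = -633$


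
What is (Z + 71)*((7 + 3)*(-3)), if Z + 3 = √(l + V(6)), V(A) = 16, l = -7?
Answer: -2130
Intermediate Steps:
Z = 0 (Z = -3 + √(-7 + 16) = -3 + √9 = -3 + 3 = 0)
(Z + 71)*((7 + 3)*(-3)) = (0 + 71)*((7 + 3)*(-3)) = 71*(10*(-3)) = 71*(-30) = -2130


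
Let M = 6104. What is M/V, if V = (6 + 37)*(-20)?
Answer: -1526/215 ≈ -7.0977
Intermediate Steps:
V = -860 (V = 43*(-20) = -860)
M/V = 6104/(-860) = 6104*(-1/860) = -1526/215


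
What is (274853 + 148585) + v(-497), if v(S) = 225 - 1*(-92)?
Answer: 423755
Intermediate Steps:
v(S) = 317 (v(S) = 225 + 92 = 317)
(274853 + 148585) + v(-497) = (274853 + 148585) + 317 = 423438 + 317 = 423755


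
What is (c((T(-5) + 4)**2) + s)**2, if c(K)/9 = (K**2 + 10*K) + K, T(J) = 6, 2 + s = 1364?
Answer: 10253992644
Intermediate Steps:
s = 1362 (s = -2 + 1364 = 1362)
c(K) = 9*K**2 + 99*K (c(K) = 9*((K**2 + 10*K) + K) = 9*(K**2 + 11*K) = 9*K**2 + 99*K)
(c((T(-5) + 4)**2) + s)**2 = (9*(6 + 4)**2*(11 + (6 + 4)**2) + 1362)**2 = (9*10**2*(11 + 10**2) + 1362)**2 = (9*100*(11 + 100) + 1362)**2 = (9*100*111 + 1362)**2 = (99900 + 1362)**2 = 101262**2 = 10253992644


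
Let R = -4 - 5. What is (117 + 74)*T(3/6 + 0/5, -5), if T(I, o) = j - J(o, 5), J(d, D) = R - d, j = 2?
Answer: 1146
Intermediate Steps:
R = -9
J(d, D) = -9 - d
T(I, o) = 11 + o (T(I, o) = 2 - (-9 - o) = 2 + (9 + o) = 11 + o)
(117 + 74)*T(3/6 + 0/5, -5) = (117 + 74)*(11 - 5) = 191*6 = 1146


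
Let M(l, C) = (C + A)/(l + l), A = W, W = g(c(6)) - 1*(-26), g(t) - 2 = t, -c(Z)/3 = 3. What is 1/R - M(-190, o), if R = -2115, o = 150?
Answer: 71411/160740 ≈ 0.44426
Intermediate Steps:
c(Z) = -9 (c(Z) = -3*3 = -9)
g(t) = 2 + t
W = 19 (W = (2 - 9) - 1*(-26) = -7 + 26 = 19)
A = 19
M(l, C) = (19 + C)/(2*l) (M(l, C) = (C + 19)/(l + l) = (19 + C)/((2*l)) = (19 + C)*(1/(2*l)) = (19 + C)/(2*l))
1/R - M(-190, o) = 1/(-2115) - (19 + 150)/(2*(-190)) = -1/2115 - (-1)*169/(2*190) = -1/2115 - 1*(-169/380) = -1/2115 + 169/380 = 71411/160740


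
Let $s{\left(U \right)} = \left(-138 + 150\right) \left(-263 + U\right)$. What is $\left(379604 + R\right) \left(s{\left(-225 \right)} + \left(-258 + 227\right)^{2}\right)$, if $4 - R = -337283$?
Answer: $-3509181445$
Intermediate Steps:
$s{\left(U \right)} = -3156 + 12 U$ ($s{\left(U \right)} = 12 \left(-263 + U\right) = -3156 + 12 U$)
$R = 337287$ ($R = 4 - -337283 = 4 + 337283 = 337287$)
$\left(379604 + R\right) \left(s{\left(-225 \right)} + \left(-258 + 227\right)^{2}\right) = \left(379604 + 337287\right) \left(\left(-3156 + 12 \left(-225\right)\right) + \left(-258 + 227\right)^{2}\right) = 716891 \left(\left(-3156 - 2700\right) + \left(-31\right)^{2}\right) = 716891 \left(-5856 + 961\right) = 716891 \left(-4895\right) = -3509181445$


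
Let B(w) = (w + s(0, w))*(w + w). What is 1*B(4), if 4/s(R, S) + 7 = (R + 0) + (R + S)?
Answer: 64/3 ≈ 21.333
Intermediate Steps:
s(R, S) = 4/(-7 + S + 2*R) (s(R, S) = 4/(-7 + ((R + 0) + (R + S))) = 4/(-7 + (R + (R + S))) = 4/(-7 + (S + 2*R)) = 4/(-7 + S + 2*R))
B(w) = 2*w*(w + 4/(-7 + w)) (B(w) = (w + 4/(-7 + w + 2*0))*(w + w) = (w + 4/(-7 + w + 0))*(2*w) = (w + 4/(-7 + w))*(2*w) = 2*w*(w + 4/(-7 + w)))
1*B(4) = 1*(2*4*(4 + 4*(-7 + 4))/(-7 + 4)) = 1*(2*4*(4 + 4*(-3))/(-3)) = 1*(2*4*(-⅓)*(4 - 12)) = 1*(2*4*(-⅓)*(-8)) = 1*(64/3) = 64/3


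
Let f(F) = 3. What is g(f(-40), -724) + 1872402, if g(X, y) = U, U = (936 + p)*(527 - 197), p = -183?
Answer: 2120892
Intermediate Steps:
U = 248490 (U = (936 - 183)*(527 - 197) = 753*330 = 248490)
g(X, y) = 248490
g(f(-40), -724) + 1872402 = 248490 + 1872402 = 2120892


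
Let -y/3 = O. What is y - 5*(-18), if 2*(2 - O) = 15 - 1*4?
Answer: 201/2 ≈ 100.50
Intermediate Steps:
O = -7/2 (O = 2 - (15 - 1*4)/2 = 2 - (15 - 4)/2 = 2 - ½*11 = 2 - 11/2 = -7/2 ≈ -3.5000)
y = 21/2 (y = -3*(-7/2) = 21/2 ≈ 10.500)
y - 5*(-18) = 21/2 - 5*(-18) = 21/2 + 90 = 201/2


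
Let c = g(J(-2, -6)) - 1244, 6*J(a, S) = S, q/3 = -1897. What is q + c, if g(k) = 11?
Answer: -6924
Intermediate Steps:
q = -5691 (q = 3*(-1897) = -5691)
J(a, S) = S/6
c = -1233 (c = 11 - 1244 = -1233)
q + c = -5691 - 1233 = -6924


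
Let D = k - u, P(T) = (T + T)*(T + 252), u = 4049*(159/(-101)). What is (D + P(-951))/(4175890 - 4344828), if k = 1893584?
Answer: -46596439/2437534 ≈ -19.116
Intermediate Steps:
u = -643791/101 (u = 4049*(159*(-1/101)) = 4049*(-159/101) = -643791/101 ≈ -6374.2)
P(T) = 2*T*(252 + T) (P(T) = (2*T)*(252 + T) = 2*T*(252 + T))
D = 191895775/101 (D = 1893584 - 1*(-643791/101) = 1893584 + 643791/101 = 191895775/101 ≈ 1.9000e+6)
(D + P(-951))/(4175890 - 4344828) = (191895775/101 + 2*(-951)*(252 - 951))/(4175890 - 4344828) = (191895775/101 + 2*(-951)*(-699))/(-168938) = (191895775/101 + 1329498)*(-1/168938) = (326175073/101)*(-1/168938) = -46596439/2437534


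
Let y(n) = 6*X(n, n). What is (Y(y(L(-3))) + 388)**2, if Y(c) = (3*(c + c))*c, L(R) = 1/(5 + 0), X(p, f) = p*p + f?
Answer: 62638076176/390625 ≈ 1.6035e+5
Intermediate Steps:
X(p, f) = f + p**2 (X(p, f) = p**2 + f = f + p**2)
L(R) = 1/5
y(n) = 6*n + 6*n**2 (y(n) = 6*(n + n**2) = 6*n + 6*n**2)
Y(c) = 6*c**2 (Y(c) = (3*(2*c))*c = (6*c)*c = 6*c**2)
(Y(y(L(-3))) + 388)**2 = (6*(6*(1/5)*(1 + 1/5))**2 + 388)**2 = (6*(6*(1/5)*(6/5))**2 + 388)**2 = (6*(36/25)**2 + 388)**2 = (6*(1296/625) + 388)**2 = (7776/625 + 388)**2 = (250276/625)**2 = 62638076176/390625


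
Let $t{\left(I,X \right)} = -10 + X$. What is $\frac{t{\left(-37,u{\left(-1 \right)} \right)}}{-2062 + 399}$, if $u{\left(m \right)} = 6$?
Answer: $\frac{4}{1663} \approx 0.0024053$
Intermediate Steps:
$\frac{t{\left(-37,u{\left(-1 \right)} \right)}}{-2062 + 399} = \frac{-10 + 6}{-2062 + 399} = - \frac{4}{-1663} = \left(-4\right) \left(- \frac{1}{1663}\right) = \frac{4}{1663}$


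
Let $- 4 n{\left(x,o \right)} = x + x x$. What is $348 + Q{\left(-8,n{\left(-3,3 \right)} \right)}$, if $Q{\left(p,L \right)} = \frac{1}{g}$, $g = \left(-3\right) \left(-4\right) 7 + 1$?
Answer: $\frac{29581}{85} \approx 348.01$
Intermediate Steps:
$n{\left(x,o \right)} = - \frac{x}{4} - \frac{x^{2}}{4}$ ($n{\left(x,o \right)} = - \frac{x + x x}{4} = - \frac{x + x^{2}}{4} = - \frac{x}{4} - \frac{x^{2}}{4}$)
$g = 85$ ($g = 12 \cdot 7 + 1 = 84 + 1 = 85$)
$Q{\left(p,L \right)} = \frac{1}{85}$
$348 + Q{\left(-8,n{\left(-3,3 \right)} \right)} = 348 + \frac{1}{85} = \frac{29581}{85}$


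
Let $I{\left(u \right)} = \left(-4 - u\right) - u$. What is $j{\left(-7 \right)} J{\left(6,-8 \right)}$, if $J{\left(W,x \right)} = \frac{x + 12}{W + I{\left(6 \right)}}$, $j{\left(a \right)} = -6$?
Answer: $\frac{12}{5} \approx 2.4$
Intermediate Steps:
$I{\left(u \right)} = -4 - 2 u$
$J{\left(W,x \right)} = \frac{12 + x}{-16 + W}$ ($J{\left(W,x \right)} = \frac{x + 12}{W - 16} = \frac{12 + x}{W - 16} = \frac{12 + x}{-16 + W}$)
$j{\left(-7 \right)} J{\left(6,-8 \right)} = - 6 \frac{12 - 8}{-16 + 6} = - 6 \frac{1}{-10} \cdot 4 = - 6 \left(\left(- \frac{1}{10}\right) 4\right) = \left(-6\right) \left(- \frac{2}{5}\right) = \frac{12}{5}$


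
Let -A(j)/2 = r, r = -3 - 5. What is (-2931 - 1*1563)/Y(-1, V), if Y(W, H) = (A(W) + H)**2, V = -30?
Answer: -321/14 ≈ -22.929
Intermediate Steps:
r = -8
A(j) = 16 (A(j) = -2*(-8) = 16)
Y(W, H) = (16 + H)**2
(-2931 - 1*1563)/Y(-1, V) = (-2931 - 1*1563)/((16 - 30)**2) = (-2931 - 1563)/((-14)**2) = -4494/196 = -4494*1/196 = -321/14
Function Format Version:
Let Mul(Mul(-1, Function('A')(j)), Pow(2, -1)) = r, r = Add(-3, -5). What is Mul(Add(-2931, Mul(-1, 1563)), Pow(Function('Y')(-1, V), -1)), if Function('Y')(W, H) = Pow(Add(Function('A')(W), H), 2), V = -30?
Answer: Rational(-321, 14) ≈ -22.929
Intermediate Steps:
r = -8
Function('A')(j) = 16 (Function('A')(j) = Mul(-2, -8) = 16)
Function('Y')(W, H) = Pow(Add(16, H), 2)
Mul(Add(-2931, Mul(-1, 1563)), Pow(Function('Y')(-1, V), -1)) = Mul(Add(-2931, Mul(-1, 1563)), Pow(Pow(Add(16, -30), 2), -1)) = Mul(Add(-2931, -1563), Pow(Pow(-14, 2), -1)) = Mul(-4494, Pow(196, -1)) = Mul(-4494, Rational(1, 196)) = Rational(-321, 14)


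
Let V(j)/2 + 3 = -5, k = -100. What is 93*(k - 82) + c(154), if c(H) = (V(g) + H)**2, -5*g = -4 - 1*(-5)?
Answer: 2118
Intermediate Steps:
g = -1/5 (g = -(-4 - 1*(-5))/5 = -(-4 + 5)/5 = -1/5*1 = -1/5 ≈ -0.20000)
V(j) = -16 (V(j) = -6 + 2*(-5) = -6 - 10 = -16)
c(H) = (-16 + H)**2
93*(k - 82) + c(154) = 93*(-100 - 82) + (-16 + 154)**2 = 93*(-182) + 138**2 = -16926 + 19044 = 2118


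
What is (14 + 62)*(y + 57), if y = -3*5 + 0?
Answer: 3192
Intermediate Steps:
y = -15 (y = -15 + 0 = -15)
(14 + 62)*(y + 57) = (14 + 62)*(-15 + 57) = 76*42 = 3192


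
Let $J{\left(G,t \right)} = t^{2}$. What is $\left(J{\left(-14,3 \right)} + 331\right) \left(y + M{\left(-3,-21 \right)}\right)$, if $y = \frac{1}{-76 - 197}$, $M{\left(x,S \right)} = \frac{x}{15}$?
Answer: $- \frac{18904}{273} \approx -69.245$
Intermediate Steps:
$M{\left(x,S \right)} = \frac{x}{15}$ ($M{\left(x,S \right)} = x \frac{1}{15} = \frac{x}{15}$)
$y = - \frac{1}{273}$ ($y = \frac{1}{-273} = - \frac{1}{273} \approx -0.003663$)
$\left(J{\left(-14,3 \right)} + 331\right) \left(y + M{\left(-3,-21 \right)}\right) = \left(3^{2} + 331\right) \left(- \frac{1}{273} + \frac{1}{15} \left(-3\right)\right) = \left(9 + 331\right) \left(- \frac{1}{273} - \frac{1}{5}\right) = 340 \left(- \frac{278}{1365}\right) = - \frac{18904}{273}$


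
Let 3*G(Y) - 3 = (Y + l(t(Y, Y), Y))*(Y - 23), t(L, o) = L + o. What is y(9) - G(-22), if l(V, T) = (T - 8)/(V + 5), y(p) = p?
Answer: -4036/13 ≈ -310.46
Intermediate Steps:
l(V, T) = (-8 + T)/(5 + V)
G(Y) = 1 + (-23 + Y)*(Y + (-8 + Y)/(5 + 2*Y))/3 (G(Y) = 1 + ((Y + (-8 + Y)/(5 + (Y + Y)))*(Y - 23))/3 = 1 + ((Y + (-8 + Y)/(5 + 2*Y))*(-23 + Y))/3 = 1 + ((-23 + Y)*(Y + (-8 + Y)/(5 + 2*Y)))/3 = 1 + (-23 + Y)*(Y + (-8 + Y)/(5 + 2*Y))/3)
y(9) - G(-22) = 9 - (199 - 140*(-22) - 40*(-22)² + 2*(-22)³)/(3*(5 + 2*(-22))) = 9 - (199 + 3080 - 40*484 + 2*(-10648))/(3*(5 - 44)) = 9 - (199 + 3080 - 19360 - 21296)/(3*(-39)) = 9 - (-1)*(-37377)/(3*39) = 9 - 1*4153/13 = 9 - 4153/13 = -4036/13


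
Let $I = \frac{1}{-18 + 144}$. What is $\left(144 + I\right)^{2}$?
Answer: $\frac{329241025}{15876} \approx 20738.0$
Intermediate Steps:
$I = \frac{1}{126} \approx 0.0079365$
$\left(144 + I\right)^{2} = \left(144 + \frac{1}{126}\right)^{2} = \left(\frac{18145}{126}\right)^{2} = \frac{329241025}{15876}$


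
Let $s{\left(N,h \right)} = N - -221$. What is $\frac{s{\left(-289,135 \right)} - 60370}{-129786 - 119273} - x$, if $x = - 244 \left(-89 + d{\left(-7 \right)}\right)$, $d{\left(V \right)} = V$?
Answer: $- \frac{5833897578}{249059} \approx -23424.0$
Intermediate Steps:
$s{\left(N,h \right)} = 221 + N$ ($s{\left(N,h \right)} = N + 221 = 221 + N$)
$x = 23424$ ($x = - 244 \left(-89 - 7\right) = \left(-244\right) \left(-96\right) = 23424$)
$\frac{s{\left(-289,135 \right)} - 60370}{-129786 - 119273} - x = \frac{\left(221 - 289\right) - 60370}{-129786 - 119273} - 23424 = \frac{-68 - 60370}{-249059} - 23424 = \left(-60438\right) \left(- \frac{1}{249059}\right) - 23424 = \frac{60438}{249059} - 23424 = - \frac{5833897578}{249059}$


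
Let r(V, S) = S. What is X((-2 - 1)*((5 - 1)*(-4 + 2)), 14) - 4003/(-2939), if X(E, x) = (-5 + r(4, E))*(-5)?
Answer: -275202/2939 ≈ -93.638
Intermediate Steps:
X(E, x) = 25 - 5*E (X(E, x) = (-5 + E)*(-5) = 25 - 5*E)
X((-2 - 1)*((5 - 1)*(-4 + 2)), 14) - 4003/(-2939) = (25 - 5*(-2 - 1)*(5 - 1)*(-4 + 2)) - 4003/(-2939) = (25 - (-15)*4*(-2)) - 4003*(-1/2939) = (25 - (-15)*(-8)) + 4003/2939 = (25 - 5*24) + 4003/2939 = (25 - 120) + 4003/2939 = -95 + 4003/2939 = -275202/2939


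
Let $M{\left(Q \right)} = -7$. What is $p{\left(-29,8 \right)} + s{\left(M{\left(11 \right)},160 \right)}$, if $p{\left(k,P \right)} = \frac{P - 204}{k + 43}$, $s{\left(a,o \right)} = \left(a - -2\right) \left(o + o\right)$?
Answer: $-1614$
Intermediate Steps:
$s{\left(a,o \right)} = 2 o \left(2 + a\right)$ ($s{\left(a,o \right)} = \left(a + \left(-54 + 56\right)\right) 2 o = \left(a + 2\right) 2 o = \left(2 + a\right) 2 o = 2 o \left(2 + a\right)$)
$p{\left(k,P \right)} = \frac{-204 + P}{43 + k}$
$p{\left(-29,8 \right)} + s{\left(M{\left(11 \right)},160 \right)} = \frac{-204 + 8}{43 - 29} + 2 \cdot 160 \left(2 - 7\right) = \frac{1}{14} \left(-196\right) + 2 \cdot 160 \left(-5\right) = \frac{1}{14} \left(-196\right) - 1600 = -14 - 1600 = -1614$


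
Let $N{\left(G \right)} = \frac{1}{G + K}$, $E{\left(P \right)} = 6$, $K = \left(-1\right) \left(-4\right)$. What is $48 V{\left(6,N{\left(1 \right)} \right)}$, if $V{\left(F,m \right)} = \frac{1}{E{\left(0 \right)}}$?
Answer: $8$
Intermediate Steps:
$K = 4$
$N{\left(G \right)} = \frac{1}{4 + G}$ ($N{\left(G \right)} = \frac{1}{G + 4} = \frac{1}{4 + G}$)
$V{\left(F,m \right)} = \frac{1}{6}$
$48 V{\left(6,N{\left(1 \right)} \right)} = 48 \cdot \frac{1}{6} = 8$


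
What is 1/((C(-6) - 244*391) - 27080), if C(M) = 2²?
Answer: -1/122480 ≈ -8.1646e-6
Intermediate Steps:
C(M) = 4
1/((C(-6) - 244*391) - 27080) = 1/((4 - 244*391) - 27080) = 1/((4 - 95404) - 27080) = 1/(-95400 - 27080) = 1/(-122480) = -1/122480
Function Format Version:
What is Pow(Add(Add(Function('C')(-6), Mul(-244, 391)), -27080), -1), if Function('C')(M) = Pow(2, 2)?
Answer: Rational(-1, 122480) ≈ -8.1646e-6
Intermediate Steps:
Function('C')(M) = 4
Pow(Add(Add(Function('C')(-6), Mul(-244, 391)), -27080), -1) = Pow(Add(Add(4, Mul(-244, 391)), -27080), -1) = Pow(Add(Add(4, -95404), -27080), -1) = Pow(Add(-95400, -27080), -1) = Pow(-122480, -1) = Rational(-1, 122480)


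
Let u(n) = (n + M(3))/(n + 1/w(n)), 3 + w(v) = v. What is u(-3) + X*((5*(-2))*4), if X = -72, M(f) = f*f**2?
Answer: 54576/19 ≈ 2872.4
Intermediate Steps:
w(v) = -3 + v
M(f) = f**3
u(n) = (27 + n)/(n + 1/(-3 + n)) (u(n) = (n + 3**3)/(n + 1/(-3 + n)) = (n + 27)/(n + 1/(-3 + n)) = (27 + n)/(n + 1/(-3 + n)))
u(-3) + X*((5*(-2))*4) = (-3 - 3)*(27 - 3)/(1 - 3*(-3 - 3)) - 72*5*(-2)*4 = -6*24/(1 - 3*(-6)) - (-720)*4 = -6*24/(1 + 18) - 72*(-40) = -6*24/19 + 2880 = (1/19)*(-6)*24 + 2880 = -144/19 + 2880 = 54576/19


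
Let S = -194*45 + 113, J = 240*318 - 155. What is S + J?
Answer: 67548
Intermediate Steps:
J = 76165 (J = 76320 - 155 = 76165)
S = -8617 (S = -8730 + 113 = -8617)
S + J = -8617 + 76165 = 67548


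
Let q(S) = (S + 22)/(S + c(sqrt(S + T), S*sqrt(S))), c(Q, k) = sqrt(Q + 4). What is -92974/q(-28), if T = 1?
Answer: -1301636/3 + 46487*sqrt(4 + 3*I*sqrt(3))/3 ≈ -3.9828e+5 + 17523.0*I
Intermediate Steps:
c(Q, k) = sqrt(4 + Q)
q(S) = (22 + S)/(S + sqrt(4 + sqrt(1 + S))) (q(S) = (S + 22)/(S + sqrt(4 + sqrt(S + 1))) = (22 + S)/(S + sqrt(4 + sqrt(1 + S))))
-92974/q(-28) = -92974*(-28 + sqrt(4 + sqrt(1 - 28)))/(22 - 28) = -(1301636/3 - 46487*sqrt(4 + sqrt(-27))/3) = -(1301636/3 - 46487*sqrt(4 + 3*I*sqrt(3))/3) = -92974*(14/3 - sqrt(4 + 3*I*sqrt(3))/6) = -1301636/3 + 46487*sqrt(4 + 3*I*sqrt(3))/3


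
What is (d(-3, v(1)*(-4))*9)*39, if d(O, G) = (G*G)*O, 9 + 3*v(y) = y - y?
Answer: -151632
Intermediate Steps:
v(y) = -3 (v(y) = -3 + (y - y)/3 = -3 + (⅓)*0 = -3 + 0 = -3)
d(O, G) = O*G² (d(O, G) = G²*O = O*G²)
(d(-3, v(1)*(-4))*9)*39 = (-3*(-3*(-4))²*9)*39 = (-3*12²*9)*39 = (-3*144*9)*39 = -432*9*39 = -3888*39 = -151632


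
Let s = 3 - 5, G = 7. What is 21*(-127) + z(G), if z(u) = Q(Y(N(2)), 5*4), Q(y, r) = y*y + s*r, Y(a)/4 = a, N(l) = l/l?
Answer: -2691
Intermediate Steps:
s = -2
N(l) = 1
Y(a) = 4*a
Q(y, r) = y² - 2*r (Q(y, r) = y*y - 2*r = y² - 2*r)
z(u) = -24 (z(u) = (4*1)² - 10*4 = 4² - 2*20 = 16 - 40 = -24)
21*(-127) + z(G) = 21*(-127) - 24 = -2667 - 24 = -2691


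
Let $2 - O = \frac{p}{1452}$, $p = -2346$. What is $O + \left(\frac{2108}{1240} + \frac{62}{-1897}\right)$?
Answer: $\frac{6063242}{1147685} \approx 5.283$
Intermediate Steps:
$O = \frac{875}{242}$ ($O = 2 - - \frac{2346}{1452} = 2 - \left(-2346\right) \frac{1}{1452} = 2 - - \frac{391}{242} = 2 + \frac{391}{242} = \frac{875}{242} \approx 3.6157$)
$O + \left(\frac{2108}{1240} + \frac{62}{-1897}\right) = \frac{875}{242} + \left(\frac{2108}{1240} + \frac{62}{-1897}\right) = \frac{875}{242} + \left(2108 \cdot \frac{1}{1240} + 62 \left(- \frac{1}{1897}\right)\right) = \frac{875}{242} + \left(\frac{17}{10} - \frac{62}{1897}\right) = \frac{875}{242} + \frac{31629}{18970} = \frac{6063242}{1147685}$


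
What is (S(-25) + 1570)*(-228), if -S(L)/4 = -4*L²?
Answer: -2637960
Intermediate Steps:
S(L) = 16*L² (S(L) = -(-16)*L² = 16*L²)
(S(-25) + 1570)*(-228) = (16*(-25)² + 1570)*(-228) = (16*625 + 1570)*(-228) = (10000 + 1570)*(-228) = 11570*(-228) = -2637960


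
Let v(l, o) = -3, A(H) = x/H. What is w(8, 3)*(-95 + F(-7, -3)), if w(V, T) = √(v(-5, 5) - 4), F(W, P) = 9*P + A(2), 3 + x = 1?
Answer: -123*I*√7 ≈ -325.43*I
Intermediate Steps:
x = -2 (x = -3 + 1 = -2)
A(H) = -2/H
F(W, P) = -1 + 9*P (F(W, P) = 9*P - 2/2 = 9*P - 2*½ = 9*P - 1 = -1 + 9*P)
w(V, T) = I*√7 (w(V, T) = √(-3 - 4) = √(-7) = I*√7)
w(8, 3)*(-95 + F(-7, -3)) = (I*√7)*(-95 + (-1 + 9*(-3))) = (I*√7)*(-95 + (-1 - 27)) = (I*√7)*(-95 - 28) = (I*√7)*(-123) = -123*I*√7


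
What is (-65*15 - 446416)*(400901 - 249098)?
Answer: -67915295973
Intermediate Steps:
(-65*15 - 446416)*(400901 - 249098) = (-975 - 446416)*151803 = -447391*151803 = -67915295973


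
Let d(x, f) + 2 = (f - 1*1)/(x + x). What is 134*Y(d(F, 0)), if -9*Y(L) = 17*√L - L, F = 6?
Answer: -1675/54 - 5695*I*√3/27 ≈ -31.019 - 365.33*I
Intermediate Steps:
d(x, f) = -2 + (-1 + f)/(2*x) (d(x, f) = -2 + (f - 1*1)/(x + x) = -2 + (f - 1)/((2*x)) = -2 + (-1 + f)*(1/(2*x)) = -2 + (-1 + f)/(2*x))
Y(L) = -17*√L/9 + L/9 (Y(L) = -(17*√L - L)/9 = -(-L + 17*√L)/9 = -17*√L/9 + L/9)
134*Y(d(F, 0)) = 134*(-17*√3*√(-1 + 0 - 4*6)/6/9 + ((½)*(-1 + 0 - 4*6)/6)/9) = 134*(-17*√3*√(-1 + 0 - 24)/6/9 + ((½)*(⅙)*(-1 + 0 - 24))/9) = 134*(-17*5*I*√3/6/9 + ((½)*(⅙)*(-25))/9) = 134*(-85*I*√3/54 + (⅑)*(-25/12)) = 134*(-85*I*√3/54 - 25/108) = 134*(-25/108 - 85*I*√3/54) = -1675/54 - 5695*I*√3/27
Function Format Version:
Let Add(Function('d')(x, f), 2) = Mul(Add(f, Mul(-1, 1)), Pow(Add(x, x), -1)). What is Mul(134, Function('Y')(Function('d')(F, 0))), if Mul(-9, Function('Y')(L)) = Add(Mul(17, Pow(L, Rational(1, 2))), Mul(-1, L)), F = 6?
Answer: Add(Rational(-1675, 54), Mul(Rational(-5695, 27), I, Pow(3, Rational(1, 2)))) ≈ Add(-31.019, Mul(-365.33, I))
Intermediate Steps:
Function('d')(x, f) = Add(-2, Mul(Rational(1, 2), Pow(x, -1), Add(-1, f))) (Function('d')(x, f) = Add(-2, Mul(Add(f, Mul(-1, 1)), Pow(Add(x, x), -1))) = Add(-2, Mul(Add(f, -1), Pow(Mul(2, x), -1))) = Add(-2, Mul(Add(-1, f), Mul(Rational(1, 2), Pow(x, -1)))) = Add(-2, Mul(Rational(1, 2), Pow(x, -1), Add(-1, f))))
Function('Y')(L) = Add(Mul(Rational(-17, 9), Pow(L, Rational(1, 2))), Mul(Rational(1, 9), L)) (Function('Y')(L) = Mul(Rational(-1, 9), Add(Mul(17, Pow(L, Rational(1, 2))), Mul(-1, L))) = Mul(Rational(-1, 9), Add(Mul(-1, L), Mul(17, Pow(L, Rational(1, 2))))) = Add(Mul(Rational(-17, 9), Pow(L, Rational(1, 2))), Mul(Rational(1, 9), L)))
Mul(134, Function('Y')(Function('d')(F, 0))) = Mul(134, Add(Mul(Rational(-17, 9), Pow(Mul(Rational(1, 2), Pow(6, -1), Add(-1, 0, Mul(-4, 6))), Rational(1, 2))), Mul(Rational(1, 9), Mul(Rational(1, 2), Pow(6, -1), Add(-1, 0, Mul(-4, 6)))))) = Mul(134, Add(Mul(Rational(-17, 9), Pow(Mul(Rational(1, 2), Rational(1, 6), Add(-1, 0, -24)), Rational(1, 2))), Mul(Rational(1, 9), Mul(Rational(1, 2), Rational(1, 6), Add(-1, 0, -24))))) = Mul(134, Add(Mul(Rational(-17, 9), Pow(Mul(Rational(1, 2), Rational(1, 6), -25), Rational(1, 2))), Mul(Rational(1, 9), Mul(Rational(1, 2), Rational(1, 6), -25)))) = Mul(134, Add(Mul(Rational(-17, 9), Pow(Rational(-25, 12), Rational(1, 2))), Mul(Rational(1, 9), Rational(-25, 12)))) = Mul(134, Add(Mul(Rational(-17, 9), Mul(Rational(5, 6), I, Pow(3, Rational(1, 2)))), Rational(-25, 108))) = Mul(134, Add(Mul(Rational(-85, 54), I, Pow(3, Rational(1, 2))), Rational(-25, 108))) = Mul(134, Add(Rational(-25, 108), Mul(Rational(-85, 54), I, Pow(3, Rational(1, 2))))) = Add(Rational(-1675, 54), Mul(Rational(-5695, 27), I, Pow(3, Rational(1, 2))))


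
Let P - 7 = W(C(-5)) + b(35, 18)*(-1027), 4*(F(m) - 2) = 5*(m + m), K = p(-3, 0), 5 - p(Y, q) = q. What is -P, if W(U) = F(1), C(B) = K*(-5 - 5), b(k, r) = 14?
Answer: 28733/2 ≈ 14367.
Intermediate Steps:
p(Y, q) = 5 - q
K = 5 (K = 5 - 1*0 = 5 + 0 = 5)
F(m) = 2 + 5*m/2 (F(m) = 2 + (5*(m + m))/4 = 2 + (5*(2*m))/4 = 2 + (10*m)/4 = 2 + 5*m/2)
C(B) = -50 (C(B) = 5*(-5 - 5) = 5*(-10) = -50)
W(U) = 9/2 (W(U) = 2 + (5/2)*1 = 2 + 5/2 = 9/2)
P = -28733/2 (P = 7 + (9/2 + 14*(-1027)) = 7 + (9/2 - 14378) = 7 - 28747/2 = -28733/2 ≈ -14367.)
-P = -1*(-28733/2) = 28733/2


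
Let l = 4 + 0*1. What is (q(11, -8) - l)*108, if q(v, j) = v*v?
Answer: 12636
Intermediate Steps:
l = 4 (l = 4 + 0 = 4)
q(v, j) = v²
(q(11, -8) - l)*108 = (11² - 1*4)*108 = (121 - 4)*108 = 117*108 = 12636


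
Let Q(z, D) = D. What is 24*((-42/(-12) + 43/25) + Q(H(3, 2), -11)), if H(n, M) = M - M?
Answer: -3468/25 ≈ -138.72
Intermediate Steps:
H(n, M) = 0
24*((-42/(-12) + 43/25) + Q(H(3, 2), -11)) = 24*((-42/(-12) + 43/25) - 11) = 24*((-42*(-1/12) + 43*(1/25)) - 11) = 24*((7/2 + 43/25) - 11) = 24*(261/50 - 11) = 24*(-289/50) = -3468/25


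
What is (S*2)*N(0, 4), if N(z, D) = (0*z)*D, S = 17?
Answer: 0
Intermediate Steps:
N(z, D) = 0 (N(z, D) = 0*D = 0)
(S*2)*N(0, 4) = (17*2)*0 = 34*0 = 0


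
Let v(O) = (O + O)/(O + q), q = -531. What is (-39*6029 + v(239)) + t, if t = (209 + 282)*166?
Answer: -22429489/146 ≈ -1.5363e+5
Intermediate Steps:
v(O) = 2*O/(-531 + O) (v(O) = (O + O)/(O - 531) = (2*O)/(-531 + O) = 2*O/(-531 + O))
t = 81506 (t = 491*166 = 81506)
(-39*6029 + v(239)) + t = (-39*6029 + 2*239/(-531 + 239)) + 81506 = (-235131 + 2*239/(-292)) + 81506 = (-235131 + 2*239*(-1/292)) + 81506 = (-235131 - 239/146) + 81506 = -34329365/146 + 81506 = -22429489/146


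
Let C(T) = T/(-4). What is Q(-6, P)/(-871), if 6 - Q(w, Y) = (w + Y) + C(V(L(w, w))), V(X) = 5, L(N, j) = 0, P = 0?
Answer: -53/3484 ≈ -0.015212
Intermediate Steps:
C(T) = -T/4 (C(T) = T*(-¼) = -T/4)
Q(w, Y) = 29/4 - Y - w (Q(w, Y) = 6 - ((w + Y) - ¼*5) = 6 - ((Y + w) - 5/4) = 6 - (-5/4 + Y + w) = 6 + (5/4 - Y - w) = 29/4 - Y - w)
Q(-6, P)/(-871) = (29/4 - 1*0 - 1*(-6))/(-871) = (29/4 + 0 + 6)*(-1/871) = (53/4)*(-1/871) = -53/3484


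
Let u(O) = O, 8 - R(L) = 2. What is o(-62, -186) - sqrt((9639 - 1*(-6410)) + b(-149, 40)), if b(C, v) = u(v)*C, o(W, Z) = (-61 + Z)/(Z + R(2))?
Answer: 247/180 - 3*sqrt(1121) ≈ -99.072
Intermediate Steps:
R(L) = 6 (R(L) = 8 - 1*2 = 8 - 2 = 6)
o(W, Z) = (-61 + Z)/(6 + Z) (o(W, Z) = (-61 + Z)/(Z + 6) = (-61 + Z)/(6 + Z))
b(C, v) = C*v (b(C, v) = v*C = C*v)
o(-62, -186) - sqrt((9639 - 1*(-6410)) + b(-149, 40)) = (-61 - 186)/(6 - 186) - sqrt((9639 - 1*(-6410)) - 149*40) = -247/(-180) - sqrt((9639 + 6410) - 5960) = -1/180*(-247) - sqrt(16049 - 5960) = 247/180 - sqrt(10089) = 247/180 - 3*sqrt(1121)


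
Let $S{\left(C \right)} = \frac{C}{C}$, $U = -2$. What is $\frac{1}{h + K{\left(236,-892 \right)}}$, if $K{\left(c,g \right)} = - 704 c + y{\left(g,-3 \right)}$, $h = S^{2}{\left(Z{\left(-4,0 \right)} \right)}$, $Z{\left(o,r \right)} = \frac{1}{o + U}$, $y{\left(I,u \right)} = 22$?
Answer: $- \frac{1}{166121} \approx -6.0197 \cdot 10^{-6}$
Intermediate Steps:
$Z{\left(o,r \right)} = \frac{1}{-2 + o}$ ($Z{\left(o,r \right)} = \frac{1}{o - 2} = \frac{1}{-2 + o}$)
$S{\left(C \right)} = 1$
$h = 1$ ($h = 1^{2} = 1$)
$K{\left(c,g \right)} = 22 - 704 c$ ($K{\left(c,g \right)} = - 704 c + 22 = 22 - 704 c$)
$\frac{1}{h + K{\left(236,-892 \right)}} = \frac{1}{1 + \left(22 - 166144\right)} = \frac{1}{1 - 166122} = \frac{1}{-166121} = - \frac{1}{166121}$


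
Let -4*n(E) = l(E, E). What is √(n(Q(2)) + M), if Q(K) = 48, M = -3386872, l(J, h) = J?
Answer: 2*I*√846721 ≈ 1840.3*I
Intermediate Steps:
n(E) = -E/4
√(n(Q(2)) + M) = √(-¼*48 - 3386872) = √(-12 - 3386872) = √(-3386884) = 2*I*√846721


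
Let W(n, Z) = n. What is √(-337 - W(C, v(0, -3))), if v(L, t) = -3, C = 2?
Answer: I*√339 ≈ 18.412*I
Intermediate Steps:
√(-337 - W(C, v(0, -3))) = √(-337 - 1*2) = √(-337 - 2) = √(-339) = I*√339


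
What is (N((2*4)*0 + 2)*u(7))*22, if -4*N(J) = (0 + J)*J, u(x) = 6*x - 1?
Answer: -902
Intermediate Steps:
u(x) = -1 + 6*x
N(J) = -J**2/4 (N(J) = -(0 + J)*J/4 = -J*J/4 = -J**2/4)
(N((2*4)*0 + 2)*u(7))*22 = ((-((2*4)*0 + 2)**2/4)*(-1 + 6*7))*22 = ((-(8*0 + 2)**2/4)*(-1 + 42))*22 = (-(0 + 2)**2/4*41)*22 = (-1/4*2**2*41)*22 = (-1/4*4*41)*22 = -1*41*22 = -41*22 = -902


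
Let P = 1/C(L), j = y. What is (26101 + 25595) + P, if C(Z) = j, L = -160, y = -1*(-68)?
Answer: 3515329/68 ≈ 51696.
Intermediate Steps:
y = 68
j = 68
C(Z) = 68
P = 1/68 ≈ 0.014706
(26101 + 25595) + P = (26101 + 25595) + 1/68 = 51696 + 1/68 = 3515329/68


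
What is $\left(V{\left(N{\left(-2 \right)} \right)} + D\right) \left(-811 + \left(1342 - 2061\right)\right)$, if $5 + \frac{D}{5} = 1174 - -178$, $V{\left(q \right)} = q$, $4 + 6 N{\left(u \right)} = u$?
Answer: $-10303020$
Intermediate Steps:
$N{\left(u \right)} = - \frac{2}{3} + \frac{u}{6}$
$D = 6735$ ($D = -25 + 5 \left(1174 - -178\right) = -25 + 5 \left(1174 + 178\right) = -25 + 5 \cdot 1352 = -25 + 6760 = 6735$)
$\left(V{\left(N{\left(-2 \right)} \right)} + D\right) \left(-811 + \left(1342 - 2061\right)\right) = \left(\left(- \frac{2}{3} + \frac{1}{6} \left(-2\right)\right) + 6735\right) \left(-811 + \left(1342 - 2061\right)\right) = \left(\left(- \frac{2}{3} - \frac{1}{3}\right) + 6735\right) \left(-811 - 719\right) = \left(-1 + 6735\right) \left(-1530\right) = 6734 \left(-1530\right) = -10303020$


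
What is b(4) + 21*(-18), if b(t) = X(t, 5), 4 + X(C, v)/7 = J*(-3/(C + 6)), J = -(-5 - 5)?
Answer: -427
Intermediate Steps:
J = 10 (J = -1*(-10) = 10)
X(C, v) = -28 - 210/(6 + C) (X(C, v) = -28 + 7*(10*(-3/(C + 6))) = -28 + 7*(10*(-3/(6 + C))) = -28 + 7*(-30/(6 + C)) = -28 - 210/(6 + C))
b(t) = 14*(-27 - 2*t)/(6 + t)
b(4) + 21*(-18) = 14*(-27 - 2*4)/(6 + 4) + 21*(-18) = 14*(-27 - 8)/10 - 378 = 14*(⅒)*(-35) - 378 = -49 - 378 = -427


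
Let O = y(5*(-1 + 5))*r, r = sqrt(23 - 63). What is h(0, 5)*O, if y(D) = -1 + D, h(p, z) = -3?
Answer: -114*I*sqrt(10) ≈ -360.5*I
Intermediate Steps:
r = 2*I*sqrt(10) (r = sqrt(-40) = 2*I*sqrt(10) ≈ 6.3246*I)
O = 38*I*sqrt(10) (O = (-1 + 5*(-1 + 5))*(2*I*sqrt(10)) = (-1 + 5*4)*(2*I*sqrt(10)) = (-1 + 20)*(2*I*sqrt(10)) = 19*(2*I*sqrt(10)) = 38*I*sqrt(10) ≈ 120.17*I)
h(0, 5)*O = -114*I*sqrt(10)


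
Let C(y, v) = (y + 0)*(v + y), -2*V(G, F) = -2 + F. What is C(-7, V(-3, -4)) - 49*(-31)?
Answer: 1547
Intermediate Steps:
V(G, F) = 1 - F/2 (V(G, F) = -(-2 + F)/2 = 1 - F/2)
C(y, v) = y*(v + y)
C(-7, V(-3, -4)) - 49*(-31) = -7*((1 - ½*(-4)) - 7) - 49*(-31) = -7*((1 + 2) - 7) + 1519 = -7*(3 - 7) + 1519 = -7*(-4) + 1519 = 28 + 1519 = 1547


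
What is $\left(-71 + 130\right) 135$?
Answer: $7965$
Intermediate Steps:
$\left(-71 + 130\right) 135 = 59 \cdot 135 = 7965$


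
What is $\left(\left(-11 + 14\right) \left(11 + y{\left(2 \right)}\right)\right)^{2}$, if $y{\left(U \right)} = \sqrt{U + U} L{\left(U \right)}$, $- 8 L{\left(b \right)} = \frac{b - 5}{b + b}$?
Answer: $\frac{288369}{256} \approx 1126.4$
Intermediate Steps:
$L{\left(b \right)} = - \frac{-5 + b}{16 b}$ ($L{\left(b \right)} = - \frac{\left(b - 5\right) \frac{1}{b + b}}{8} = - \frac{\left(-5 + b\right) \frac{1}{2 b}}{8} = - \frac{\frac{1}{2} \frac{1}{b} \left(-5 + b\right)}{8} = - \frac{-5 + b}{16 b}$)
$y{\left(U \right)} = \frac{\sqrt{2} \left(5 - U\right)}{16 \sqrt{U}}$ ($y{\left(U \right)} = \sqrt{U + U} \frac{5 - U}{16 U} = \sqrt{2 U} \frac{5 - U}{16 U} = \sqrt{2} \sqrt{U} \frac{5 - U}{16 U} = \frac{\sqrt{2} \left(5 - U\right)}{16 \sqrt{U}}$)
$\left(\left(-11 + 14\right) \left(11 + y{\left(2 \right)}\right)\right)^{2} = \left(\left(-11 + 14\right) \left(11 + \frac{\sqrt{2} \left(5 - 2\right)}{16 \sqrt{2}}\right)\right)^{2} = \left(3 \left(11 + \frac{\sqrt{2} \frac{\sqrt{2}}{2} \left(5 - 2\right)}{16}\right)\right)^{2} = \left(3 \left(11 + \frac{1}{16} \sqrt{2} \frac{\sqrt{2}}{2} \cdot 3\right)\right)^{2} = \left(3 \left(11 + \frac{3}{16}\right)\right)^{2} = \left(3 \cdot \frac{179}{16}\right)^{2} = \left(\frac{537}{16}\right)^{2} = \frac{288369}{256}$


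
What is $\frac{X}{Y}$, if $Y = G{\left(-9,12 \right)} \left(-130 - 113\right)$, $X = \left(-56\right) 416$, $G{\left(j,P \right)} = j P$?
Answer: $- \frac{5824}{6561} \approx -0.88767$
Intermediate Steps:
$G{\left(j,P \right)} = P j$
$X = -23296$
$Y = 26244$ ($Y = 12 \left(-9\right) \left(-130 - 113\right) = \left(-108\right) \left(-243\right) = 26244$)
$\frac{X}{Y} = - \frac{23296}{26244} = \left(-23296\right) \frac{1}{26244} = - \frac{5824}{6561}$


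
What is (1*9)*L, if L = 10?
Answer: 90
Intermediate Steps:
(1*9)*L = (1*9)*10 = 9*10 = 90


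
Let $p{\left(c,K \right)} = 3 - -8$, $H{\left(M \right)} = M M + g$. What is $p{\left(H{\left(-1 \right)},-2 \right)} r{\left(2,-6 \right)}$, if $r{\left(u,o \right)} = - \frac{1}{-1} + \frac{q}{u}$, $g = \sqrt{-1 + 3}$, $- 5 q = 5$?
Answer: $\frac{11}{2} \approx 5.5$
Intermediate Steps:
$q = -1$ ($q = \left(- \frac{1}{5}\right) 5 = -1$)
$g = \sqrt{2} \approx 1.4142$
$H{\left(M \right)} = \sqrt{2} + M^{2}$ ($H{\left(M \right)} = M M + \sqrt{2} = M^{2} + \sqrt{2} = \sqrt{2} + M^{2}$)
$r{\left(u,o \right)} = 1 - \frac{1}{u}$ ($r{\left(u,o \right)} = - \frac{1}{-1} - \frac{1}{u} = \left(-1\right) \left(-1\right) - \frac{1}{u} = 1 - \frac{1}{u}$)
$p{\left(c,K \right)} = 11$ ($p{\left(c,K \right)} = 3 + 8 = 11$)
$p{\left(H{\left(-1 \right)},-2 \right)} r{\left(2,-6 \right)} = 11 \frac{-1 + 2}{2} = 11 \cdot \frac{1}{2} \cdot 1 = 11 \cdot \frac{1}{2} = \frac{11}{2}$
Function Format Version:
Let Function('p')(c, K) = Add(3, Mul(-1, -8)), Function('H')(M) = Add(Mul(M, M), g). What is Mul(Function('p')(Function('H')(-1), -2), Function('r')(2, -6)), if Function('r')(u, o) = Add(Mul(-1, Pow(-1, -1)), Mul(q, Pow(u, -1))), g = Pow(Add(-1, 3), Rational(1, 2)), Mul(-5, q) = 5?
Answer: Rational(11, 2) ≈ 5.5000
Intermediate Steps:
q = -1 (q = Mul(Rational(-1, 5), 5) = -1)
g = Pow(2, Rational(1, 2)) ≈ 1.4142
Function('H')(M) = Add(Pow(2, Rational(1, 2)), Pow(M, 2)) (Function('H')(M) = Add(Mul(M, M), Pow(2, Rational(1, 2))) = Add(Pow(M, 2), Pow(2, Rational(1, 2))) = Add(Pow(2, Rational(1, 2)), Pow(M, 2)))
Function('r')(u, o) = Add(1, Mul(-1, Pow(u, -1))) (Function('r')(u, o) = Add(Mul(-1, Pow(-1, -1)), Mul(-1, Pow(u, -1))) = Add(Mul(-1, -1), Mul(-1, Pow(u, -1))) = Add(1, Mul(-1, Pow(u, -1))))
Function('p')(c, K) = 11 (Function('p')(c, K) = Add(3, 8) = 11)
Mul(Function('p')(Function('H')(-1), -2), Function('r')(2, -6)) = Mul(11, Mul(Pow(2, -1), Add(-1, 2))) = Mul(11, Mul(Rational(1, 2), 1)) = Mul(11, Rational(1, 2)) = Rational(11, 2)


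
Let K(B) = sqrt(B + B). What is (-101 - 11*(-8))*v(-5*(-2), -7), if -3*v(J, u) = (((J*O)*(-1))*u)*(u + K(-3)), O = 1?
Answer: -6370/3 + 910*I*sqrt(6)/3 ≈ -2123.3 + 743.01*I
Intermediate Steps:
K(B) = sqrt(2)*sqrt(B) (K(B) = sqrt(2*B) = sqrt(2)*sqrt(B))
v(J, u) = J*u*(u + I*sqrt(6))/3 (v(J, u) = -((J*1)*(-1))*u*(u + sqrt(2)*sqrt(-3))/3 = -(J*(-1))*u*(u + sqrt(2)*(I*sqrt(3)))/3 = -(-J)*u*(u + I*sqrt(6))/3 = -(-J*u)*(u + I*sqrt(6))/3 = -(-1)*J*u*(u + I*sqrt(6))/3 = J*u*(u + I*sqrt(6))/3)
(-101 - 11*(-8))*v(-5*(-2), -7) = (-101 - 11*(-8))*((1/3)*(-5*(-2))*(-7)*(-7 + I*sqrt(6))) = (-101 + 88)*((1/3)*10*(-7)*(-7 + I*sqrt(6))) = -13*(490/3 - 70*I*sqrt(6)/3) = -6370/3 + 910*I*sqrt(6)/3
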